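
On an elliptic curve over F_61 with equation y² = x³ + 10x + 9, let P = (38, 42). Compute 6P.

(12, 37)

Double-and-add on 6 = (110)₂. Start with P = (38, 42) for the leading 1-bit.
double: tangent at (38, 42): λ = (3·38² + 10)/(2·42) ≡ 11/23. 23⁻¹ ≡ 8 (mod 61) since 23·8 = 184 ≡ 1, so λ ≡ 11·8 ≡ 27.
  x = λ² - 38 - 38 = 729 - 76 ≡ 43; y = λ·(38 - 43) - 42 ≡ 6. → (43, 6)
add P: (43, 6) + (38, 42). λ = (42 - 6)/(38 - 43) ≡ 36/56 mod 61. 56⁻¹ ≡ 12 (mod 61), so λ ≡ 5.
  x = λ² - 43 - 38 = 25 - 81 ≡ 5; y = λ·(43 - 5) - 6 ≡ 1. → (5, 1)
double: tangent at (5, 1): λ = (3·5² + 10)/(2·1) ≡ 24/2. 2⁻¹ ≡ 31 (mod 61), so λ ≡ 24·31 ≡ 12.
  x = λ² - 5 - 5 = 144 - 10 ≡ 12; y = λ·(5 - 12) - 1 ≡ 37. → (12, 37)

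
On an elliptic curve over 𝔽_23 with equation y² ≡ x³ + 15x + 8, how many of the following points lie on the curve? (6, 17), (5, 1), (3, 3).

(6, 17): 17² ≡ 13, rhs ≡ 15 → off.
(5, 1): 1² ≡ 1, rhs ≡ 1 → on.
(3, 3): 3² ≡ 9, rhs ≡ 11 → off.

1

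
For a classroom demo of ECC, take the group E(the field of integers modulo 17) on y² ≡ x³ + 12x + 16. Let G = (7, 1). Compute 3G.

Repeated addition: build up to 3G.
2G: tangent at (7, 1): λ = (3·7² + 12)/(2·1) ≡ 6/2. 2⁻¹ ≡ 9 (mod 17), so λ ≡ 6·9 ≡ 3.
  x = λ² - 7 - 7 = 9 - 14 ≡ 12; y = λ·(7 - 12) - 1 ≡ 1. → (12, 1)
3G: (12, 1) + (7, 1). λ = (1 - 1)/(7 - 12) ≡ 0/12 mod 17. 12⁻¹ ≡ 10 (mod 17) since 12·10 = 120 ≡ 1, so λ ≡ 0.
  x = λ² - 12 - 7 = 0 - 19 ≡ 15; y = λ·(12 - 15) - 1 ≡ 16. → (15, 16)

(15, 16)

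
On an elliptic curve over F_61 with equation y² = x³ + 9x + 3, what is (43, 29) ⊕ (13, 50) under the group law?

(43, 29) + (13, 50). λ = (50 - 29)/(13 - 43) ≡ 21/31 mod 61. 31⁻¹ ≡ 2 (mod 61), so λ ≡ 42.
  x = λ² - 43 - 13 = 1764 - 56 ≡ 0; y = λ·(43 - 0) - 29 ≡ 8. → (0, 8)

(0, 8)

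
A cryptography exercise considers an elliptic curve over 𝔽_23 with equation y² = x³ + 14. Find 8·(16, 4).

(18, 21)

Write G = (16, 4).
Repeated addition: build up to 8G.
2G: tangent at (16, 4): λ = (3·16² + 0)/(2·4) ≡ 9/8. 8⁻¹ ≡ 3 (mod 23) since 8·3 = 24 ≡ 1, so λ ≡ 9·3 ≡ 4.
  x = λ² - 16 - 16 = 16 - 32 ≡ 7; y = λ·(16 - 7) - 4 ≡ 9. → (7, 9)
3G: (7, 9) + (16, 4). λ = (4 - 9)/(16 - 7) ≡ 18/9 mod 23. 9⁻¹ ≡ 18 (mod 23) since 9·18 = 162 ≡ 1, so λ ≡ 2.
  x = λ² - 7 - 16 = 4 - 23 ≡ 4; y = λ·(7 - 4) - 9 ≡ 20. → (4, 20)
4G: (4, 20) + (16, 4). λ = (4 - 20)/(16 - 4) ≡ 7/12 mod 23. 12⁻¹ ≡ 2 (mod 23), so λ ≡ 14.
  x = λ² - 4 - 16 = 196 - 20 ≡ 15; y = λ·(4 - 15) - 20 ≡ 10. → (15, 10)
5G: (15, 10) + (16, 4). λ = (4 - 10)/(16 - 15) ≡ 17/1 mod 23. 1⁻¹ ≡ 1 (mod 23), so λ ≡ 17.
  x = λ² - 15 - 16 = 289 - 31 ≡ 5; y = λ·(15 - 5) - 10 ≡ 22. → (5, 22)
6G: (5, 22) + (16, 4). λ = (4 - 22)/(16 - 5) ≡ 5/11 mod 23. 11⁻¹ ≡ 21 (mod 23), so λ ≡ 13.
  x = λ² - 5 - 16 = 169 - 21 ≡ 10; y = λ·(5 - 10) - 22 ≡ 5. → (10, 5)
7G: (10, 5) + (16, 4). λ = (4 - 5)/(16 - 10) ≡ 22/6 mod 23. 6⁻¹ ≡ 4 (mod 23) since 6·4 = 24 ≡ 1, so λ ≡ 19.
  x = λ² - 10 - 16 = 361 - 26 ≡ 13; y = λ·(10 - 13) - 5 ≡ 7. → (13, 7)
8G: (13, 7) + (16, 4). λ = (4 - 7)/(16 - 13) ≡ 20/3 mod 23. 3⁻¹ ≡ 8 (mod 23), so λ ≡ 22.
  x = λ² - 13 - 16 = 484 - 29 ≡ 18; y = λ·(13 - 18) - 7 ≡ 21. → (18, 21)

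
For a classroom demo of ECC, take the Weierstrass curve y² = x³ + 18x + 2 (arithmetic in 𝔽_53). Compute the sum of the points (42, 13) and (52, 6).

(48, 23)

(42, 13) + (52, 6). λ = (6 - 13)/(52 - 42) ≡ 46/10 mod 53. 10⁻¹ ≡ 16 (mod 53) since 10·16 = 160 ≡ 1, so λ ≡ 47.
  x = λ² - 42 - 52 = 2209 - 94 ≡ 48; y = λ·(42 - 48) - 13 ≡ 23. → (48, 23)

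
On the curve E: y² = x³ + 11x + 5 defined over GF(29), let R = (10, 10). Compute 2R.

tangent at (10, 10): λ = (3·10² + 11)/(2·10) ≡ 21/20. 20⁻¹ ≡ 16 (mod 29), so λ ≡ 21·16 ≡ 17.
  x = λ² - 10 - 10 = 289 - 20 ≡ 8; y = λ·(10 - 8) - 10 ≡ 24. → (8, 24)

(8, 24)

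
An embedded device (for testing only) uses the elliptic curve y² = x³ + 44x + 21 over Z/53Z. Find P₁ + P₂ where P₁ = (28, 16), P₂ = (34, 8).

(34, 45)

(28, 16) + (34, 8). λ = (8 - 16)/(34 - 28) ≡ 45/6 mod 53. 6⁻¹ ≡ 9 (mod 53), so λ ≡ 34.
  x = λ² - 28 - 34 = 1156 - 62 ≡ 34; y = λ·(28 - 34) - 16 ≡ 45. → (34, 45)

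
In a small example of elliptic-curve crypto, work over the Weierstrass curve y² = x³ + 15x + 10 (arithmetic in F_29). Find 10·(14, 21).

Write P = (14, 21).
Repeated addition: build up to 10P.
2P: tangent at (14, 21): λ = (3·14² + 15)/(2·21) ≡ 23/13. 13⁻¹ ≡ 9 (mod 29), so λ ≡ 23·9 ≡ 4.
  x = λ² - 14 - 14 = 16 - 28 ≡ 17; y = λ·(14 - 17) - 21 ≡ 25. → (17, 25)
3P: (17, 25) + (14, 21). λ = (21 - 25)/(14 - 17) ≡ 25/26 mod 29. 26⁻¹ ≡ 19 (mod 29) since 26·19 = 494 ≡ 1, so λ ≡ 11.
  x = λ² - 17 - 14 = 121 - 31 ≡ 3; y = λ·(17 - 3) - 25 ≡ 13. → (3, 13)
4P: (3, 13) + (14, 21). λ = (21 - 13)/(14 - 3) ≡ 8/11 mod 29. 11⁻¹ ≡ 8 (mod 29), so λ ≡ 6.
  x = λ² - 3 - 14 = 36 - 17 ≡ 19; y = λ·(3 - 19) - 13 ≡ 7. → (19, 7)
5P: (19, 7) + (14, 21). λ = (21 - 7)/(14 - 19) ≡ 14/24 mod 29. 24⁻¹ ≡ 23 (mod 29) since 24·23 = 552 ≡ 1, so λ ≡ 3.
  x = λ² - 19 - 14 = 9 - 33 ≡ 5; y = λ·(19 - 5) - 7 ≡ 6. → (5, 6)
6P: (5, 6) + (14, 21). λ = (21 - 6)/(14 - 5) ≡ 15/9 mod 29. 9⁻¹ ≡ 13 (mod 29) since 9·13 = 117 ≡ 1, so λ ≡ 21.
  x = λ² - 5 - 14 = 441 - 19 ≡ 16; y = λ·(5 - 16) - 6 ≡ 24. → (16, 24)
7P: (16, 24) + (14, 21). λ = (21 - 24)/(14 - 16) ≡ 26/27 mod 29. 27⁻¹ ≡ 14 (mod 29), so λ ≡ 16.
  x = λ² - 16 - 14 = 256 - 30 ≡ 23; y = λ·(16 - 23) - 24 ≡ 9. → (23, 9)
8P: (23, 9) + (14, 21). λ = (21 - 9)/(14 - 23) ≡ 12/20 mod 29. 20⁻¹ ≡ 16 (mod 29) since 20·16 = 320 ≡ 1, so λ ≡ 18.
  x = λ² - 23 - 14 = 324 - 37 ≡ 26; y = λ·(23 - 26) - 9 ≡ 24. → (26, 24)
9P: (26, 24) + (14, 21). λ = (21 - 24)/(14 - 26) ≡ 26/17 mod 29. 17⁻¹ ≡ 12 (mod 29), so λ ≡ 22.
  x = λ² - 26 - 14 = 484 - 40 ≡ 9; y = λ·(26 - 9) - 24 ≡ 2. → (9, 2)
10P: (9, 2) + (14, 21). λ = (21 - 2)/(14 - 9) ≡ 19/5 mod 29. 5⁻¹ ≡ 6 (mod 29), so λ ≡ 27.
  x = λ² - 9 - 14 = 729 - 23 ≡ 10; y = λ·(9 - 10) - 2 ≡ 0. → (10, 0)

(10, 0)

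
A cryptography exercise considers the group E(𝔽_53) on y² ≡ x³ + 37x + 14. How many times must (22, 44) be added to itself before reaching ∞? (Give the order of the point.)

3

2P: tangent at (22, 44): λ = (3·22² + 37)/(2·44) ≡ 5/35. 35⁻¹ ≡ 50 (mod 53), so λ ≡ 5·50 ≡ 38.
  x = λ² - 22 - 22 = 1444 - 44 ≡ 22; y = λ·(22 - 22) - 44 ≡ 9. → (22, 9)
3P: (22, 9) + (22, 44): same x and y₁ ≡ -y₂, so the sum is ∞.
3P = ∞, so the order is 3.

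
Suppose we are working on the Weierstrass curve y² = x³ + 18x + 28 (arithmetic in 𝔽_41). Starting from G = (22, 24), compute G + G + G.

Repeated addition: build up to 3G.
2G: tangent at (22, 24): λ = (3·22² + 18)/(2·24) ≡ 35/7. 7⁻¹ ≡ 6 (mod 41), so λ ≡ 35·6 ≡ 5.
  x = λ² - 22 - 22 = 25 - 44 ≡ 22; y = λ·(22 - 22) - 24 ≡ 17. → (22, 17)
3G: (22, 17) + (22, 24): same x and y₁ ≡ -y₂, so the sum is 𝒪.

O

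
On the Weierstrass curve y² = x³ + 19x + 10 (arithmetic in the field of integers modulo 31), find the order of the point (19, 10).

2P: tangent at (19, 10): λ = (3·19² + 19)/(2·10) ≡ 17/20. 20⁻¹ ≡ 14 (mod 31) since 20·14 = 280 ≡ 1, so λ ≡ 17·14 ≡ 21.
  x = λ² - 19 - 19 = 441 - 38 ≡ 0; y = λ·(19 - 0) - 10 ≡ 17. → (0, 17)
3P: (0, 17) + (19, 10). λ = (10 - 17)/(19 - 0) ≡ 24/19 mod 31. 19⁻¹ ≡ 18 (mod 31), so λ ≡ 29.
  x = λ² - 0 - 19 = 841 - 19 ≡ 16; y = λ·(0 - 16) - 17 ≡ 15. → (16, 15)
4P: (16, 15) + (19, 10). λ = (10 - 15)/(19 - 16) ≡ 26/3 mod 31. 3⁻¹ ≡ 21 (mod 31), so λ ≡ 19.
  x = λ² - 16 - 19 = 361 - 35 ≡ 16; y = λ·(16 - 16) - 15 ≡ 16. → (16, 16)
5P: (16, 16) + (19, 10). λ = (10 - 16)/(19 - 16) ≡ 25/3 mod 31. 3⁻¹ ≡ 21 (mod 31) since 3·21 = 63 ≡ 1, so λ ≡ 29.
  x = λ² - 16 - 19 = 841 - 35 ≡ 0; y = λ·(16 - 0) - 16 ≡ 14. → (0, 14)
6P: (0, 14) + (19, 10). λ = (10 - 14)/(19 - 0) ≡ 27/19 mod 31. 19⁻¹ ≡ 18 (mod 31) since 19·18 = 342 ≡ 1, so λ ≡ 21.
  x = λ² - 0 - 19 = 441 - 19 ≡ 19; y = λ·(0 - 19) - 14 ≡ 21. → (19, 21)
7P: (19, 21) + (19, 10): same x and y₁ ≡ -y₂, so the sum is the point at infinity.
7P = the point at infinity, so the order is 7.

7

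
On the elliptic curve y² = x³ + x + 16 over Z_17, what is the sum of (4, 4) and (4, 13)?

The two points share x = 4 and their y-coordinates satisfy 4 + 13 ≡ 0 (mod 17), so they are inverses. Their sum is ∞.

O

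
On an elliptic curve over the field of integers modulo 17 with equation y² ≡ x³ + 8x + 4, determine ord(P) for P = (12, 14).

2P: tangent at (12, 14): λ = (3·12² + 8)/(2·14) ≡ 15/11. 11⁻¹ ≡ 14 (mod 17), so λ ≡ 15·14 ≡ 6.
  x = λ² - 12 - 12 = 36 - 24 ≡ 12; y = λ·(12 - 12) - 14 ≡ 3. → (12, 3)
3P: (12, 3) + (12, 14): same x and y₁ ≡ -y₂, so the sum is the point at infinity.
3P = the point at infinity, so the order is 3.

3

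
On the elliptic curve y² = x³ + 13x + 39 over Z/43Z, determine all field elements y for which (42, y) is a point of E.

5, 38

x³ + 13x + 39 = 74673 ≡ 25 (mod 43).
Square roots of 25 mod 43: 5 and 38 (since 5² = 25 ≡ 25).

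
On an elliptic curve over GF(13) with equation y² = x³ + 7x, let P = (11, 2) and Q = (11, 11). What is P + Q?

The two points share x = 11 and their y-coordinates satisfy 2 + 11 ≡ 0 (mod 13), so they are inverses. Their sum is O.

O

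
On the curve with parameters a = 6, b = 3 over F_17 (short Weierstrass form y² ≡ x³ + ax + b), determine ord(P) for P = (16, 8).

2P: tangent at (16, 8): λ = (3·16² + 6)/(2·8) ≡ 9/16. 16⁻¹ ≡ 16 (mod 17) since 16·16 = 256 ≡ 1, so λ ≡ 9·16 ≡ 8.
  x = λ² - 16 - 16 = 64 - 32 ≡ 15; y = λ·(16 - 15) - 8 ≡ 0. → (15, 0)
3P: (15, 0) + (16, 8). λ = (8 - 0)/(16 - 15) ≡ 8/1 mod 17. 1⁻¹ ≡ 1 (mod 17), so λ ≡ 8.
  x = λ² - 15 - 16 = 64 - 31 ≡ 16; y = λ·(15 - 16) - 0 ≡ 9. → (16, 9)
4P: (16, 9) + (16, 8): same x and y₁ ≡ -y₂, so the sum is 𝒪.
4P = 𝒪, so the order is 4.

4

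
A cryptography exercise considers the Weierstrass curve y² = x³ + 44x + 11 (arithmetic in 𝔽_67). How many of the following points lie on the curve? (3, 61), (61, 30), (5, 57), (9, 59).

(3, 61): 61² ≡ 36, rhs ≡ 36 → on.
(61, 30): 30² ≡ 29, rhs ≡ 0 → off.
(5, 57): 57² ≡ 33, rhs ≡ 21 → off.
(9, 59): 59² ≡ 64, rhs ≡ 64 → on.

2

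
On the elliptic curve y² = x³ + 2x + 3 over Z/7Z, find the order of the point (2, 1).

2P: tangent at (2, 1): λ = (3·2² + 2)/(2·1) ≡ 0/2. 2⁻¹ ≡ 4 (mod 7) since 2·4 = 8 ≡ 1, so λ ≡ 0·4 ≡ 0.
  x = λ² - 2 - 2 = 0 - 4 ≡ 3; y = λ·(2 - 3) - 1 ≡ 6. → (3, 6)
3P: (3, 6) + (2, 1). λ = (1 - 6)/(2 - 3) ≡ 2/6 mod 7. 6⁻¹ ≡ 6 (mod 7), so λ ≡ 5.
  x = λ² - 3 - 2 = 25 - 5 ≡ 6; y = λ·(3 - 6) - 6 ≡ 0. → (6, 0)
4P: (6, 0) + (2, 1). λ = (1 - 0)/(2 - 6) ≡ 1/3 mod 7. 3⁻¹ ≡ 5 (mod 7), so λ ≡ 5.
  x = λ² - 6 - 2 = 25 - 8 ≡ 3; y = λ·(6 - 3) - 0 ≡ 1. → (3, 1)
5P: (3, 1) + (2, 1). λ = (1 - 1)/(2 - 3) ≡ 0/6 mod 7. 6⁻¹ ≡ 6 (mod 7) since 6·6 = 36 ≡ 1, so λ ≡ 0.
  x = λ² - 3 - 2 = 0 - 5 ≡ 2; y = λ·(3 - 2) - 1 ≡ 6. → (2, 6)
6P: (2, 6) + (2, 1): same x and y₁ ≡ -y₂, so the sum is ∞.
6P = ∞, so the order is 6.

6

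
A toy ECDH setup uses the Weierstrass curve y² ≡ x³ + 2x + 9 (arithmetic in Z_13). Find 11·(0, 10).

(8, 2)

Write Q = (0, 10).
Repeated addition: build up to 11Q.
2Q: tangent at (0, 10): λ = (3·0² + 2)/(2·10) ≡ 2/7. 7⁻¹ ≡ 2 (mod 13), so λ ≡ 2·2 ≡ 4.
  x = λ² - 0 - 0 = 16 - 0 ≡ 3; y = λ·(0 - 3) - 10 ≡ 4. → (3, 4)
3Q: (3, 4) + (0, 10). λ = (10 - 4)/(0 - 3) ≡ 6/10 mod 13. 10⁻¹ ≡ 4 (mod 13), so λ ≡ 11.
  x = λ² - 3 - 0 = 121 - 3 ≡ 1; y = λ·(3 - 1) - 4 ≡ 5. → (1, 5)
4Q: (1, 5) + (0, 10). λ = (10 - 5)/(0 - 1) ≡ 5/12 mod 13. 12⁻¹ ≡ 12 (mod 13), so λ ≡ 8.
  x = λ² - 1 - 0 = 64 - 1 ≡ 11; y = λ·(1 - 11) - 5 ≡ 6. → (11, 6)
5Q: (11, 6) + (0, 10). λ = (10 - 6)/(0 - 11) ≡ 4/2 mod 13. 2⁻¹ ≡ 7 (mod 13) since 2·7 = 14 ≡ 1, so λ ≡ 2.
  x = λ² - 11 - 0 = 4 - 11 ≡ 6; y = λ·(11 - 6) - 6 ≡ 4. → (6, 4)
6Q: (6, 4) + (0, 10). λ = (10 - 4)/(0 - 6) ≡ 6/7 mod 13. 7⁻¹ ≡ 2 (mod 13) since 7·2 = 14 ≡ 1, so λ ≡ 12.
  x = λ² - 6 - 0 = 144 - 6 ≡ 8; y = λ·(6 - 8) - 4 ≡ 11. → (8, 11)
7Q: (8, 11) + (0, 10). λ = (10 - 11)/(0 - 8) ≡ 12/5 mod 13. 5⁻¹ ≡ 8 (mod 13) since 5·8 = 40 ≡ 1, so λ ≡ 5.
  x = λ² - 8 - 0 = 25 - 8 ≡ 4; y = λ·(8 - 4) - 11 ≡ 9. → (4, 9)
8Q: (4, 9) + (0, 10). λ = (10 - 9)/(0 - 4) ≡ 1/9 mod 13. 9⁻¹ ≡ 3 (mod 13) since 9·3 = 27 ≡ 1, so λ ≡ 3.
  x = λ² - 4 - 0 = 9 - 4 ≡ 5; y = λ·(4 - 5) - 9 ≡ 1. → (5, 1)
9Q: (5, 1) + (0, 10). λ = (10 - 1)/(0 - 5) ≡ 9/8 mod 13. 8⁻¹ ≡ 5 (mod 13), so λ ≡ 6.
  x = λ² - 5 - 0 = 36 - 5 ≡ 5; y = λ·(5 - 5) - 1 ≡ 12. → (5, 12)
10Q: (5, 12) + (0, 10). λ = (10 - 12)/(0 - 5) ≡ 11/8 mod 13. 8⁻¹ ≡ 5 (mod 13), so λ ≡ 3.
  x = λ² - 5 - 0 = 9 - 5 ≡ 4; y = λ·(5 - 4) - 12 ≡ 4. → (4, 4)
11Q: (4, 4) + (0, 10). λ = (10 - 4)/(0 - 4) ≡ 6/9 mod 13. 9⁻¹ ≡ 3 (mod 13) since 9·3 = 27 ≡ 1, so λ ≡ 5.
  x = λ² - 4 - 0 = 25 - 4 ≡ 8; y = λ·(4 - 8) - 4 ≡ 2. → (8, 2)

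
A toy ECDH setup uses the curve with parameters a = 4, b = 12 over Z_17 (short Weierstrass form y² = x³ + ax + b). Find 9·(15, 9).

Write G = (15, 9).
Double-and-add on 9 = (1001)₂. Start with G = (15, 9) for the leading 1-bit.
double: tangent at (15, 9): λ = (3·15² + 4)/(2·9) ≡ 16/1. 1⁻¹ ≡ 1 (mod 17), so λ ≡ 16·1 ≡ 16.
  x = λ² - 15 - 15 = 256 - 30 ≡ 5; y = λ·(15 - 5) - 9 ≡ 15. → (5, 15)
double: tangent at (5, 15): λ = (3·5² + 4)/(2·15) ≡ 11/13. 13⁻¹ ≡ 4 (mod 17), so λ ≡ 11·4 ≡ 10.
  x = λ² - 5 - 5 = 100 - 10 ≡ 5; y = λ·(5 - 5) - 15 ≡ 2. → (5, 2)
double: tangent at (5, 2): λ = (3·5² + 4)/(2·2) ≡ 11/4. 4⁻¹ ≡ 13 (mod 17), so λ ≡ 11·13 ≡ 7.
  x = λ² - 5 - 5 = 49 - 10 ≡ 5; y = λ·(5 - 5) - 2 ≡ 15. → (5, 15)
add G: (5, 15) + (15, 9). λ = (9 - 15)/(15 - 5) ≡ 11/10 mod 17. 10⁻¹ ≡ 12 (mod 17) since 10·12 = 120 ≡ 1, so λ ≡ 13.
  x = λ² - 5 - 15 = 169 - 20 ≡ 13; y = λ·(5 - 13) - 15 ≡ 0. → (13, 0)

(13, 0)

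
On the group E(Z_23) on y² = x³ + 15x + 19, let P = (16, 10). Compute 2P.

(9, 3)

tangent at (16, 10): λ = (3·16² + 15)/(2·10) ≡ 1/20. 20⁻¹ ≡ 15 (mod 23), so λ ≡ 1·15 ≡ 15.
  x = λ² - 16 - 16 = 225 - 32 ≡ 9; y = λ·(16 - 9) - 10 ≡ 3. → (9, 3)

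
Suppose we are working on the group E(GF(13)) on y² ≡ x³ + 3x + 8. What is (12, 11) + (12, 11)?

tangent at (12, 11): λ = (3·12² + 3)/(2·11) ≡ 6/9. 9⁻¹ ≡ 3 (mod 13), so λ ≡ 6·3 ≡ 5.
  x = λ² - 12 - 12 = 25 - 24 ≡ 1; y = λ·(12 - 1) - 11 ≡ 5. → (1, 5)

(1, 5)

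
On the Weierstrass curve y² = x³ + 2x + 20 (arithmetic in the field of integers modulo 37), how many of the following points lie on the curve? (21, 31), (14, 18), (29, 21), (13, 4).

1

(21, 31): 31² ≡ 36, rhs ≡ 36 → on.
(14, 18): 18² ≡ 28, rhs ≡ 17 → off.
(29, 21): 21² ≡ 34, rhs ≡ 10 → off.
(13, 4): 4² ≡ 16, rhs ≡ 23 → off.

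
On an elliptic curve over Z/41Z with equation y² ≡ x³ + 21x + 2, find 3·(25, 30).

Write P = (25, 30).
Repeated addition: build up to 3P.
2P: tangent at (25, 30): λ = (3·25² + 21)/(2·30) ≡ 10/19. 19⁻¹ ≡ 13 (mod 41), so λ ≡ 10·13 ≡ 7.
  x = λ² - 25 - 25 = 49 - 50 ≡ 40; y = λ·(25 - 40) - 30 ≡ 29. → (40, 29)
3P: (40, 29) + (25, 30). λ = (30 - 29)/(25 - 40) ≡ 1/26 mod 41. 26⁻¹ ≡ 30 (mod 41) since 26·30 = 780 ≡ 1, so λ ≡ 30.
  x = λ² - 40 - 25 = 900 - 65 ≡ 15; y = λ·(40 - 15) - 29 ≡ 24. → (15, 24)

(15, 24)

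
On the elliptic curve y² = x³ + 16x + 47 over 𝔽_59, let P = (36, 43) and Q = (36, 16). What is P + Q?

O

The two points share x = 36 and their y-coordinates satisfy 43 + 16 ≡ 0 (mod 59), so they are inverses. Their sum is O.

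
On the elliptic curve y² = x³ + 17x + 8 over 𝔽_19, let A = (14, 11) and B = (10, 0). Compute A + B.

(18, 16)

(14, 11) + (10, 0). λ = (0 - 11)/(10 - 14) ≡ 8/15 mod 19. 15⁻¹ ≡ 14 (mod 19), so λ ≡ 17.
  x = λ² - 14 - 10 = 289 - 24 ≡ 18; y = λ·(14 - 18) - 11 ≡ 16. → (18, 16)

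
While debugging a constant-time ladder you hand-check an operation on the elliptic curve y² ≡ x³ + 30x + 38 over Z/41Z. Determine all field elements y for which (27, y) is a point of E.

20, 21

x³ + 30x + 38 = 20531 ≡ 31 (mod 41).
Square roots of 31 mod 41: 20 and 21 (since 20² = 400 ≡ 31).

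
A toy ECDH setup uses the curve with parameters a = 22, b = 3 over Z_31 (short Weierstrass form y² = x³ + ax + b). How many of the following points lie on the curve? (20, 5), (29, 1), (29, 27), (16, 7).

(20, 5): 5² ≡ 25, rhs ≡ 11 → off.
(29, 1): 1² ≡ 1, rhs ≡ 13 → off.
(29, 27): 27² ≡ 16, rhs ≡ 13 → off.
(16, 7): 7² ≡ 18, rhs ≡ 18 → on.

1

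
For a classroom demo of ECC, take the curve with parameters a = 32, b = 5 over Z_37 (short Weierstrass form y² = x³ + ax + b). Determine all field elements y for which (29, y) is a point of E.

none

x³ + 32x + 5 = 25322 ≡ 14 (mod 37).
14 is a non-residue mod 37; no y exists.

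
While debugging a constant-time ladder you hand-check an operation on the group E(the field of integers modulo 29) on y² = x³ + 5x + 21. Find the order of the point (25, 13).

5

2P: tangent at (25, 13): λ = (3·25² + 5)/(2·13) ≡ 24/26. 26⁻¹ ≡ 19 (mod 29), so λ ≡ 24·19 ≡ 21.
  x = λ² - 25 - 25 = 441 - 50 ≡ 14; y = λ·(25 - 14) - 13 ≡ 15. → (14, 15)
3P: (14, 15) + (25, 13). λ = (13 - 15)/(25 - 14) ≡ 27/11 mod 29. 11⁻¹ ≡ 8 (mod 29), so λ ≡ 13.
  x = λ² - 14 - 25 = 169 - 39 ≡ 14; y = λ·(14 - 14) - 15 ≡ 14. → (14, 14)
4P: (14, 14) + (25, 13). λ = (13 - 14)/(25 - 14) ≡ 28/11 mod 29. 11⁻¹ ≡ 8 (mod 29) since 11·8 = 88 ≡ 1, so λ ≡ 21.
  x = λ² - 14 - 25 = 441 - 39 ≡ 25; y = λ·(14 - 25) - 14 ≡ 16. → (25, 16)
5P: (25, 16) + (25, 13): same x and y₁ ≡ -y₂, so the sum is 𝒪.
5P = 𝒪, so the order is 5.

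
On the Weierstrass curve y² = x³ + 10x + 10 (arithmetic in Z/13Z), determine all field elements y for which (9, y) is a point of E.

x³ + 10x + 10 = 829 ≡ 10 (mod 13).
Square roots of 10 mod 13: 6 and 7 (since 6² = 36 ≡ 10).

6, 7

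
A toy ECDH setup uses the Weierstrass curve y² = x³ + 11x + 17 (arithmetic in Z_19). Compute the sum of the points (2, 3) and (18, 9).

(2, 3) + (18, 9). λ = (9 - 3)/(18 - 2) ≡ 6/16 mod 19. 16⁻¹ ≡ 6 (mod 19), so λ ≡ 17.
  x = λ² - 2 - 18 = 289 - 20 ≡ 3; y = λ·(2 - 3) - 3 ≡ 18. → (3, 18)

(3, 18)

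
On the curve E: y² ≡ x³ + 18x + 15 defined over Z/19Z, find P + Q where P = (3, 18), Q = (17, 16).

(6, 15)

(3, 18) + (17, 16). λ = (16 - 18)/(17 - 3) ≡ 17/14 mod 19. 14⁻¹ ≡ 15 (mod 19), so λ ≡ 8.
  x = λ² - 3 - 17 = 64 - 20 ≡ 6; y = λ·(3 - 6) - 18 ≡ 15. → (6, 15)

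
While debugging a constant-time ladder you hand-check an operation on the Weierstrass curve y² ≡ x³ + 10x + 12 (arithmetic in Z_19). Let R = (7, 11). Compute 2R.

tangent at (7, 11): λ = (3·7² + 10)/(2·11) ≡ 5/3. 3⁻¹ ≡ 13 (mod 19) since 3·13 = 39 ≡ 1, so λ ≡ 5·13 ≡ 8.
  x = λ² - 7 - 7 = 64 - 14 ≡ 12; y = λ·(7 - 12) - 11 ≡ 6. → (12, 6)

(12, 6)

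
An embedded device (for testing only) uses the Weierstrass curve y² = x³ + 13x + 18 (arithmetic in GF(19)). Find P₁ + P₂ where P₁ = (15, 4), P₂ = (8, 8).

(13, 3)

(15, 4) + (8, 8). λ = (8 - 4)/(8 - 15) ≡ 4/12 mod 19. 12⁻¹ ≡ 8 (mod 19) since 12·8 = 96 ≡ 1, so λ ≡ 13.
  x = λ² - 15 - 8 = 169 - 23 ≡ 13; y = λ·(15 - 13) - 4 ≡ 3. → (13, 3)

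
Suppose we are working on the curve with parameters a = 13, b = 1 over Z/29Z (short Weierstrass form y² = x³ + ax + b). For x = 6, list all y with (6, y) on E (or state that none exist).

x³ + 13x + 1 = 295 ≡ 5 (mod 29).
Square roots of 5 mod 29: 11 and 18 (since 11² = 121 ≡ 5).

11, 18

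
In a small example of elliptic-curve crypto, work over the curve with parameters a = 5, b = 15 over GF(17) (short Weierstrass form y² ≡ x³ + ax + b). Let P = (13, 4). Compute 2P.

tangent at (13, 4): λ = (3·13² + 5)/(2·4) ≡ 2/8. 8⁻¹ ≡ 15 (mod 17), so λ ≡ 2·15 ≡ 13.
  x = λ² - 13 - 13 = 169 - 26 ≡ 7; y = λ·(13 - 7) - 4 ≡ 6. → (7, 6)

(7, 6)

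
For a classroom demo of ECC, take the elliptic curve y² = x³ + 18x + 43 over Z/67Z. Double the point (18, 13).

(35, 20)

tangent at (18, 13): λ = (3·18² + 18)/(2·13) ≡ 52/26. 26⁻¹ ≡ 49 (mod 67) since 26·49 = 1274 ≡ 1, so λ ≡ 52·49 ≡ 2.
  x = λ² - 18 - 18 = 4 - 36 ≡ 35; y = λ·(18 - 35) - 13 ≡ 20. → (35, 20)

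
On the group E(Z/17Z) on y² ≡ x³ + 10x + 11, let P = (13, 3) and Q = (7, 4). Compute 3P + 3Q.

(13, 3)

First 3P:
Repeated addition: build up to 3P.
2P: tangent at (13, 3): λ = (3·13² + 10)/(2·3) ≡ 7/6. 6⁻¹ ≡ 3 (mod 17) since 6·3 = 18 ≡ 1, so λ ≡ 7·3 ≡ 4.
  x = λ² - 13 - 13 = 16 - 26 ≡ 7; y = λ·(13 - 7) - 3 ≡ 4. → (7, 4)
3P: (7, 4) + (13, 3). λ = (3 - 4)/(13 - 7) ≡ 16/6 mod 17. 6⁻¹ ≡ 3 (mod 17) since 6·3 = 18 ≡ 1, so λ ≡ 14.
  x = λ² - 7 - 13 = 196 - 20 ≡ 6; y = λ·(7 - 6) - 4 ≡ 10. → (6, 10)
3P = (6, 10).
Next 3Q:
Repeated addition: build up to 3Q.
2Q: tangent at (7, 4): λ = (3·7² + 10)/(2·4) ≡ 4/8. 8⁻¹ ≡ 15 (mod 17), so λ ≡ 4·15 ≡ 9.
  x = λ² - 7 - 7 = 81 - 14 ≡ 16; y = λ·(7 - 16) - 4 ≡ 0. → (16, 0)
3Q: (16, 0) + (7, 4). λ = (4 - 0)/(7 - 16) ≡ 4/8 mod 17. 8⁻¹ ≡ 15 (mod 17), so λ ≡ 9.
  x = λ² - 16 - 7 = 81 - 23 ≡ 7; y = λ·(16 - 7) - 0 ≡ 13. → (7, 13)
3Q = (7, 13).
Finally 3P + 3Q:
(6, 10) + (7, 13). λ = (13 - 10)/(7 - 6) ≡ 3/1 mod 17. 1⁻¹ ≡ 1 (mod 17) since 1·1 = 1 ≡ 1, so λ ≡ 3.
  x = λ² - 6 - 7 = 9 - 13 ≡ 13; y = λ·(6 - 13) - 10 ≡ 3. → (13, 3)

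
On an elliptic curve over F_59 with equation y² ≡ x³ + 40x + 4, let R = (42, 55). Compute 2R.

tangent at (42, 55): λ = (3·42² + 40)/(2·55) ≡ 22/51. 51⁻¹ ≡ 22 (mod 59), so λ ≡ 22·22 ≡ 12.
  x = λ² - 42 - 42 = 144 - 84 ≡ 1; y = λ·(42 - 1) - 55 ≡ 24. → (1, 24)

(1, 24)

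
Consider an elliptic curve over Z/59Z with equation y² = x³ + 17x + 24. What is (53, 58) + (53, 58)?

(39, 11)

tangent at (53, 58): λ = (3·53² + 17)/(2·58) ≡ 7/57. 57⁻¹ ≡ 29 (mod 59) since 57·29 = 1653 ≡ 1, so λ ≡ 7·29 ≡ 26.
  x = λ² - 53 - 53 = 676 - 106 ≡ 39; y = λ·(53 - 39) - 58 ≡ 11. → (39, 11)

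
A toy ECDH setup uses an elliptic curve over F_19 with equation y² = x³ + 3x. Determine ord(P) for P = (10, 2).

10

2P: tangent at (10, 2): λ = (3·10² + 3)/(2·2) ≡ 18/4. 4⁻¹ ≡ 5 (mod 19) since 4·5 = 20 ≡ 1, so λ ≡ 18·5 ≡ 14.
  x = λ² - 10 - 10 = 196 - 20 ≡ 5; y = λ·(10 - 5) - 2 ≡ 11. → (5, 11)
3P: (5, 11) + (10, 2). λ = (2 - 11)/(10 - 5) ≡ 10/5 mod 19. 5⁻¹ ≡ 4 (mod 19), so λ ≡ 2.
  x = λ² - 5 - 10 = 4 - 15 ≡ 8; y = λ·(5 - 8) - 11 ≡ 2. → (8, 2)
4P: (8, 2) + (10, 2). λ = (2 - 2)/(10 - 8) ≡ 0/2 mod 19. 2⁻¹ ≡ 10 (mod 19), so λ ≡ 0.
  x = λ² - 8 - 10 = 0 - 18 ≡ 1; y = λ·(8 - 1) - 2 ≡ 17. → (1, 17)
5P: (1, 17) + (10, 2). λ = (2 - 17)/(10 - 1) ≡ 4/9 mod 19. 9⁻¹ ≡ 17 (mod 19), so λ ≡ 11.
  x = λ² - 1 - 10 = 121 - 11 ≡ 15; y = λ·(1 - 15) - 17 ≡ 0. → (15, 0)
6P: (15, 0) + (10, 2). λ = (2 - 0)/(10 - 15) ≡ 2/14 mod 19. 14⁻¹ ≡ 15 (mod 19) since 14·15 = 210 ≡ 1, so λ ≡ 11.
  x = λ² - 15 - 10 = 121 - 25 ≡ 1; y = λ·(15 - 1) - 0 ≡ 2. → (1, 2)
7P: (1, 2) + (10, 2). λ = (2 - 2)/(10 - 1) ≡ 0/9 mod 19. 9⁻¹ ≡ 17 (mod 19), so λ ≡ 0.
  x = λ² - 1 - 10 = 0 - 11 ≡ 8; y = λ·(1 - 8) - 2 ≡ 17. → (8, 17)
8P: (8, 17) + (10, 2). λ = (2 - 17)/(10 - 8) ≡ 4/2 mod 19. 2⁻¹ ≡ 10 (mod 19) since 2·10 = 20 ≡ 1, so λ ≡ 2.
  x = λ² - 8 - 10 = 4 - 18 ≡ 5; y = λ·(8 - 5) - 17 ≡ 8. → (5, 8)
9P: (5, 8) + (10, 2). λ = (2 - 8)/(10 - 5) ≡ 13/5 mod 19. 5⁻¹ ≡ 4 (mod 19) since 5·4 = 20 ≡ 1, so λ ≡ 14.
  x = λ² - 5 - 10 = 196 - 15 ≡ 10; y = λ·(5 - 10) - 8 ≡ 17. → (10, 17)
10P: (10, 17) + (10, 2): same x and y₁ ≡ -y₂, so the sum is ∞.
10P = ∞, so the order is 10.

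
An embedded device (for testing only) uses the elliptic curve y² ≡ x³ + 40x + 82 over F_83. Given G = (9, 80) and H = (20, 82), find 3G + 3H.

First 3G:
Repeated addition: build up to 3G.
2G: tangent at (9, 80): λ = (3·9² + 40)/(2·80) ≡ 34/77. 77⁻¹ ≡ 69 (mod 83) since 77·69 = 5313 ≡ 1, so λ ≡ 34·69 ≡ 22.
  x = λ² - 9 - 9 = 484 - 18 ≡ 51; y = λ·(9 - 51) - 80 ≡ 75. → (51, 75)
3G: (51, 75) + (9, 80). λ = (80 - 75)/(9 - 51) ≡ 5/41 mod 83. 41⁻¹ ≡ 81 (mod 83), so λ ≡ 73.
  x = λ² - 51 - 9 = 5329 - 60 ≡ 40; y = λ·(51 - 40) - 75 ≡ 64. → (40, 64)
3G = (40, 64).
Next 3H:
Repeated addition: build up to 3H.
2H: tangent at (20, 82): λ = (3·20² + 40)/(2·82) ≡ 78/81. 81⁻¹ ≡ 41 (mod 83) since 81·41 = 3321 ≡ 1, so λ ≡ 78·41 ≡ 44.
  x = λ² - 20 - 20 = 1936 - 40 ≡ 70; y = λ·(20 - 70) - 82 ≡ 42. → (70, 42)
3H: (70, 42) + (20, 82). λ = (82 - 42)/(20 - 70) ≡ 40/33 mod 83. 33⁻¹ ≡ 78 (mod 83) since 33·78 = 2574 ≡ 1, so λ ≡ 49.
  x = λ² - 70 - 20 = 2401 - 90 ≡ 70; y = λ·(70 - 70) - 42 ≡ 41. → (70, 41)
3H = (70, 41).
Finally 3G + 3H:
(40, 64) + (70, 41). λ = (41 - 64)/(70 - 40) ≡ 60/30 mod 83. 30⁻¹ ≡ 36 (mod 83), so λ ≡ 2.
  x = λ² - 40 - 70 = 4 - 110 ≡ 60; y = λ·(40 - 60) - 64 ≡ 62. → (60, 62)

(60, 62)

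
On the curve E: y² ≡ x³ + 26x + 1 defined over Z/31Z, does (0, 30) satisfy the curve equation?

yes

y² = 30² ≡ 1; x³ + 26x + 1 = 1 ≡ 1 (mod 31). 1 = 1.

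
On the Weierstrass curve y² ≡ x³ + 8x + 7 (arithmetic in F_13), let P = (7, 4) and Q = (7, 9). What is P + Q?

O

The two points share x = 7 and their y-coordinates satisfy 4 + 9 ≡ 0 (mod 13), so they are inverses. Their sum is the point at infinity.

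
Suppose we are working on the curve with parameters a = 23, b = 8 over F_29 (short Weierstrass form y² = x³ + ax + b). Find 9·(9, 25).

(9, 25)

Write P = (9, 25).
Repeated addition: build up to 9P.
2P: tangent at (9, 25): λ = (3·9² + 23)/(2·25) ≡ 5/21. 21⁻¹ ≡ 18 (mod 29) since 21·18 = 378 ≡ 1, so λ ≡ 5·18 ≡ 3.
  x = λ² - 9 - 9 = 9 - 18 ≡ 20; y = λ·(9 - 20) - 25 ≡ 0. → (20, 0)
3P: (20, 0) + (9, 25). λ = (25 - 0)/(9 - 20) ≡ 25/18 mod 29. 18⁻¹ ≡ 21 (mod 29) since 18·21 = 378 ≡ 1, so λ ≡ 3.
  x = λ² - 20 - 9 = 9 - 29 ≡ 9; y = λ·(20 - 9) - 0 ≡ 4. → (9, 4)
4P: (9, 4) + (9, 25): same x and y₁ ≡ -y₂, so the sum is O.
5P: O + (9, 25) = (9, 25) (identity).
6P: tangent at (9, 25): λ = (3·9² + 23)/(2·25) ≡ 5/21. 21⁻¹ ≡ 18 (mod 29) since 21·18 = 378 ≡ 1, so λ ≡ 5·18 ≡ 3.
  x = λ² - 9 - 9 = 9 - 18 ≡ 20; y = λ·(9 - 20) - 25 ≡ 0. → (20, 0)
7P: (20, 0) + (9, 25). λ = (25 - 0)/(9 - 20) ≡ 25/18 mod 29. 18⁻¹ ≡ 21 (mod 29), so λ ≡ 3.
  x = λ² - 20 - 9 = 9 - 29 ≡ 9; y = λ·(20 - 9) - 0 ≡ 4. → (9, 4)
8P: (9, 4) + (9, 25): same x and y₁ ≡ -y₂, so the sum is O.
9P: O + (9, 25) = (9, 25) (identity).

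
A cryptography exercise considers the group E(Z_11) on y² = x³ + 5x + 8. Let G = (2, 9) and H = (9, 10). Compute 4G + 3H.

First 4G:
Double-and-add on 4 = (100)₂. Start with G = (2, 9) for the leading 1-bit.
double: tangent at (2, 9): λ = (3·2² + 5)/(2·9) ≡ 6/7. 7⁻¹ ≡ 8 (mod 11) since 7·8 = 56 ≡ 1, so λ ≡ 6·8 ≡ 4.
  x = λ² - 2 - 2 = 16 - 4 ≡ 1; y = λ·(2 - 1) - 9 ≡ 6. → (1, 6)
double: tangent at (1, 6): λ = (3·1² + 5)/(2·6) ≡ 8/1. 1⁻¹ ≡ 1 (mod 11) since 1·1 = 1 ≡ 1, so λ ≡ 8·1 ≡ 8.
  x = λ² - 1 - 1 = 64 - 2 ≡ 7; y = λ·(1 - 7) - 6 ≡ 1. → (7, 1)
4G = (7, 1).
Next 3H:
Repeated addition: build up to 3H.
2H: tangent at (9, 10): λ = (3·9² + 5)/(2·10) ≡ 6/9. 9⁻¹ ≡ 5 (mod 11), so λ ≡ 6·5 ≡ 8.
  x = λ² - 9 - 9 = 64 - 18 ≡ 2; y = λ·(9 - 2) - 10 ≡ 2. → (2, 2)
3H: (2, 2) + (9, 10). λ = (10 - 2)/(9 - 2) ≡ 8/7 mod 11. 7⁻¹ ≡ 8 (mod 11), so λ ≡ 9.
  x = λ² - 2 - 9 = 81 - 11 ≡ 4; y = λ·(2 - 4) - 2 ≡ 2. → (4, 2)
3H = (4, 2).
Finally 4G + 3H:
(7, 1) + (4, 2). λ = (2 - 1)/(4 - 7) ≡ 1/8 mod 11. 8⁻¹ ≡ 7 (mod 11), so λ ≡ 7.
  x = λ² - 7 - 4 = 49 - 11 ≡ 5; y = λ·(7 - 5) - 1 ≡ 2. → (5, 2)

(5, 2)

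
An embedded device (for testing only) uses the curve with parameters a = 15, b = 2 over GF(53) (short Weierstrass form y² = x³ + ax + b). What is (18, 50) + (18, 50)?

(34, 38)

tangent at (18, 50): λ = (3·18² + 15)/(2·50) ≡ 33/47. 47⁻¹ ≡ 44 (mod 53) since 47·44 = 2068 ≡ 1, so λ ≡ 33·44 ≡ 21.
  x = λ² - 18 - 18 = 441 - 36 ≡ 34; y = λ·(18 - 34) - 50 ≡ 38. → (34, 38)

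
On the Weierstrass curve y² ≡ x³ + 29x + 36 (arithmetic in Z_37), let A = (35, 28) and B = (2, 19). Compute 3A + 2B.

First 3A:
Repeated addition: build up to 3A.
2A: tangent at (35, 28): λ = (3·35² + 29)/(2·28) ≡ 4/19. 19⁻¹ ≡ 2 (mod 37) since 19·2 = 38 ≡ 1, so λ ≡ 4·2 ≡ 8.
  x = λ² - 35 - 35 = 64 - 70 ≡ 31; y = λ·(35 - 31) - 28 ≡ 4. → (31, 4)
3A: (31, 4) + (35, 28). λ = (28 - 4)/(35 - 31) ≡ 24/4 mod 37. 4⁻¹ ≡ 28 (mod 37) since 4·28 = 112 ≡ 1, so λ ≡ 6.
  x = λ² - 31 - 35 = 36 - 66 ≡ 7; y = λ·(31 - 7) - 4 ≡ 29. → (7, 29)
3A = (7, 29).
Next 2B:
Repeated addition: build up to 2B.
2B: tangent at (2, 19): λ = (3·2² + 29)/(2·19) ≡ 4/1. 1⁻¹ ≡ 1 (mod 37) since 1·1 = 1 ≡ 1, so λ ≡ 4·1 ≡ 4.
  x = λ² - 2 - 2 = 16 - 4 ≡ 12; y = λ·(2 - 12) - 19 ≡ 15. → (12, 15)
2B = (12, 15).
Finally 3A + 2B:
(7, 29) + (12, 15). λ = (15 - 29)/(12 - 7) ≡ 23/5 mod 37. 5⁻¹ ≡ 15 (mod 37) since 5·15 = 75 ≡ 1, so λ ≡ 12.
  x = λ² - 7 - 12 = 144 - 19 ≡ 14; y = λ·(7 - 14) - 29 ≡ 35. → (14, 35)

(14, 35)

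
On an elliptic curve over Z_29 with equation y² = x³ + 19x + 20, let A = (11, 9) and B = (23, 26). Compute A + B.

(11, 9) + (23, 26). λ = (26 - 9)/(23 - 11) ≡ 17/12 mod 29. 12⁻¹ ≡ 17 (mod 29), so λ ≡ 28.
  x = λ² - 11 - 23 = 784 - 34 ≡ 25; y = λ·(11 - 25) - 9 ≡ 5. → (25, 5)

(25, 5)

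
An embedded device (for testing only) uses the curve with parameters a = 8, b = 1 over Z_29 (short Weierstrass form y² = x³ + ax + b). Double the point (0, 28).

(16, 7)

tangent at (0, 28): λ = (3·0² + 8)/(2·28) ≡ 8/27. 27⁻¹ ≡ 14 (mod 29), so λ ≡ 8·14 ≡ 25.
  x = λ² - 0 - 0 = 625 - 0 ≡ 16; y = λ·(0 - 16) - 28 ≡ 7. → (16, 7)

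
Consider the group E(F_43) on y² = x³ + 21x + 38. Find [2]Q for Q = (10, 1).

tangent at (10, 1): λ = (3·10² + 21)/(2·1) ≡ 20/2. 2⁻¹ ≡ 22 (mod 43), so λ ≡ 20·22 ≡ 10.
  x = λ² - 10 - 10 = 100 - 20 ≡ 37; y = λ·(10 - 37) - 1 ≡ 30. → (37, 30)

(37, 30)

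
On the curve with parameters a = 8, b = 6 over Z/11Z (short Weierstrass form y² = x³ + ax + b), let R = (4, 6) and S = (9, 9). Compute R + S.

(4, 6) + (9, 9). λ = (9 - 6)/(9 - 4) ≡ 3/5 mod 11. 5⁻¹ ≡ 9 (mod 11), so λ ≡ 5.
  x = λ² - 4 - 9 = 25 - 13 ≡ 1; y = λ·(4 - 1) - 6 ≡ 9. → (1, 9)

(1, 9)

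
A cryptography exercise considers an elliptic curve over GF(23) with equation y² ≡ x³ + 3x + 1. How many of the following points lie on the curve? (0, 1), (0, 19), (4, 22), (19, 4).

1

(0, 1): 1² ≡ 1, rhs ≡ 1 → on.
(0, 19): 19² ≡ 16, rhs ≡ 1 → off.
(4, 22): 22² ≡ 1, rhs ≡ 8 → off.
(19, 4): 4² ≡ 16, rhs ≡ 17 → off.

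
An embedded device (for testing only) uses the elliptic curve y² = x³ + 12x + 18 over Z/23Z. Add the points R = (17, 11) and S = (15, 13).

(15, 10)

(17, 11) + (15, 13). λ = (13 - 11)/(15 - 17) ≡ 2/21 mod 23. 21⁻¹ ≡ 11 (mod 23), so λ ≡ 22.
  x = λ² - 17 - 15 = 484 - 32 ≡ 15; y = λ·(17 - 15) - 11 ≡ 10. → (15, 10)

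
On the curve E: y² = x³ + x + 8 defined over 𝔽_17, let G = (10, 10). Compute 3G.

(2, 1)

Repeated addition: build up to 3G.
2G: tangent at (10, 10): λ = (3·10² + 1)/(2·10) ≡ 12/3. 3⁻¹ ≡ 6 (mod 17), so λ ≡ 12·6 ≡ 4.
  x = λ² - 10 - 10 = 16 - 20 ≡ 13; y = λ·(10 - 13) - 10 ≡ 12. → (13, 12)
3G: (13, 12) + (10, 10). λ = (10 - 12)/(10 - 13) ≡ 15/14 mod 17. 14⁻¹ ≡ 11 (mod 17), so λ ≡ 12.
  x = λ² - 13 - 10 = 144 - 23 ≡ 2; y = λ·(13 - 2) - 12 ≡ 1. → (2, 1)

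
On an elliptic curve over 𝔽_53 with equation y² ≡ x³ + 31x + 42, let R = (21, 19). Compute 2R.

(39, 37)

tangent at (21, 19): λ = (3·21² + 31)/(2·19) ≡ 29/38. 38⁻¹ ≡ 7 (mod 53), so λ ≡ 29·7 ≡ 44.
  x = λ² - 21 - 21 = 1936 - 42 ≡ 39; y = λ·(21 - 39) - 19 ≡ 37. → (39, 37)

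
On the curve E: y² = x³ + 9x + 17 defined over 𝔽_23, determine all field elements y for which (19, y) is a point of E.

x³ + 9x + 17 = 7047 ≡ 9 (mod 23).
Square roots of 9 mod 23: 3 and 20 (since 3² = 9 ≡ 9).

3, 20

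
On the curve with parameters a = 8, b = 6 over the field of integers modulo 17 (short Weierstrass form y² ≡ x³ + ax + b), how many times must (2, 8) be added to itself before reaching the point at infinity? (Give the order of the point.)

9

2P: tangent at (2, 8): λ = (3·2² + 8)/(2·8) ≡ 3/16. 16⁻¹ ≡ 16 (mod 17) since 16·16 = 256 ≡ 1, so λ ≡ 3·16 ≡ 14.
  x = λ² - 2 - 2 = 196 - 4 ≡ 5; y = λ·(2 - 5) - 8 ≡ 1. → (5, 1)
3P: (5, 1) + (2, 8). λ = (8 - 1)/(2 - 5) ≡ 7/14 mod 17. 14⁻¹ ≡ 11 (mod 17), so λ ≡ 9.
  x = λ² - 5 - 2 = 81 - 7 ≡ 6; y = λ·(5 - 6) - 1 ≡ 7. → (6, 7)
4P: (6, 7) + (2, 8). λ = (8 - 7)/(2 - 6) ≡ 1/13 mod 17. 13⁻¹ ≡ 4 (mod 17) since 13·4 = 52 ≡ 1, so λ ≡ 4.
  x = λ² - 6 - 2 = 16 - 8 ≡ 8; y = λ·(6 - 8) - 7 ≡ 2. → (8, 2)
5P: (8, 2) + (2, 8). λ = (8 - 2)/(2 - 8) ≡ 6/11 mod 17. 11⁻¹ ≡ 14 (mod 17), so λ ≡ 16.
  x = λ² - 8 - 2 = 256 - 10 ≡ 8; y = λ·(8 - 8) - 2 ≡ 15. → (8, 15)
6P: (8, 15) + (2, 8). λ = (8 - 15)/(2 - 8) ≡ 10/11 mod 17. 11⁻¹ ≡ 14 (mod 17), so λ ≡ 4.
  x = λ² - 8 - 2 = 16 - 10 ≡ 6; y = λ·(8 - 6) - 15 ≡ 10. → (6, 10)
7P: (6, 10) + (2, 8). λ = (8 - 10)/(2 - 6) ≡ 15/13 mod 17. 13⁻¹ ≡ 4 (mod 17), so λ ≡ 9.
  x = λ² - 6 - 2 = 81 - 8 ≡ 5; y = λ·(6 - 5) - 10 ≡ 16. → (5, 16)
8P: (5, 16) + (2, 8). λ = (8 - 16)/(2 - 5) ≡ 9/14 mod 17. 14⁻¹ ≡ 11 (mod 17), so λ ≡ 14.
  x = λ² - 5 - 2 = 196 - 7 ≡ 2; y = λ·(5 - 2) - 16 ≡ 9. → (2, 9)
9P: (2, 9) + (2, 8): same x and y₁ ≡ -y₂, so the sum is the point at infinity.
9P = the point at infinity, so the order is 9.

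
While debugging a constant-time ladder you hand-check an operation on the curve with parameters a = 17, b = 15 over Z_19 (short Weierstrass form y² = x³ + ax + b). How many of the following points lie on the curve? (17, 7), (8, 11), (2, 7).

1

(17, 7): 7² ≡ 11, rhs ≡ 11 → on.
(8, 11): 11² ≡ 7, rhs ≡ 17 → off.
(2, 7): 7² ≡ 11, rhs ≡ 0 → off.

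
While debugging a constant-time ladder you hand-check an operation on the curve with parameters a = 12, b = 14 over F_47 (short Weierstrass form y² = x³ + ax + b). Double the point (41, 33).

(39, 39)

tangent at (41, 33): λ = (3·41² + 12)/(2·33) ≡ 26/19. 19⁻¹ ≡ 5 (mod 47), so λ ≡ 26·5 ≡ 36.
  x = λ² - 41 - 41 = 1296 - 82 ≡ 39; y = λ·(41 - 39) - 33 ≡ 39. → (39, 39)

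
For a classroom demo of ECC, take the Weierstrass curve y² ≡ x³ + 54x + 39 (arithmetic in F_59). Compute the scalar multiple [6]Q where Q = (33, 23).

(52, 12)

Double-and-add on 6 = (110)₂. Start with Q = (33, 23) for the leading 1-bit.
double: tangent at (33, 23): λ = (3·33² + 54)/(2·23) ≡ 17/46. 46⁻¹ ≡ 9 (mod 59), so λ ≡ 17·9 ≡ 35.
  x = λ² - 33 - 33 = 1225 - 66 ≡ 38; y = λ·(33 - 38) - 23 ≡ 38. → (38, 38)
add Q: (38, 38) + (33, 23). λ = (23 - 38)/(33 - 38) ≡ 44/54 mod 59. 54⁻¹ ≡ 47 (mod 59), so λ ≡ 3.
  x = λ² - 38 - 33 = 9 - 71 ≡ 56; y = λ·(38 - 56) - 38 ≡ 26. → (56, 26)
double: tangent at (56, 26): λ = (3·56² + 54)/(2·26) ≡ 22/52. 52⁻¹ ≡ 42 (mod 59), so λ ≡ 22·42 ≡ 39.
  x = λ² - 56 - 56 = 1521 - 112 ≡ 52; y = λ·(56 - 52) - 26 ≡ 12. → (52, 12)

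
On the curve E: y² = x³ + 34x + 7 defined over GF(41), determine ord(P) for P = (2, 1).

8

2P: tangent at (2, 1): λ = (3·2² + 34)/(2·1) ≡ 5/2. 2⁻¹ ≡ 21 (mod 41), so λ ≡ 5·21 ≡ 23.
  x = λ² - 2 - 2 = 529 - 4 ≡ 33; y = λ·(2 - 33) - 1 ≡ 24. → (33, 24)
3P: (33, 24) + (2, 1). λ = (1 - 24)/(2 - 33) ≡ 18/10 mod 41. 10⁻¹ ≡ 37 (mod 41) since 10·37 = 370 ≡ 1, so λ ≡ 10.
  x = λ² - 33 - 2 = 100 - 35 ≡ 24; y = λ·(33 - 24) - 24 ≡ 25. → (24, 25)
4P: (24, 25) + (2, 1). λ = (1 - 25)/(2 - 24) ≡ 17/19 mod 41. 19⁻¹ ≡ 13 (mod 41) since 19·13 = 247 ≡ 1, so λ ≡ 16.
  x = λ² - 24 - 2 = 256 - 26 ≡ 25; y = λ·(24 - 25) - 25 ≡ 0. → (25, 0)
5P: (25, 0) + (2, 1). λ = (1 - 0)/(2 - 25) ≡ 1/18 mod 41. 18⁻¹ ≡ 16 (mod 41) since 18·16 = 288 ≡ 1, so λ ≡ 16.
  x = λ² - 25 - 2 = 256 - 27 ≡ 24; y = λ·(25 - 24) - 0 ≡ 16. → (24, 16)
6P: (24, 16) + (2, 1). λ = (1 - 16)/(2 - 24) ≡ 26/19 mod 41. 19⁻¹ ≡ 13 (mod 41), so λ ≡ 10.
  x = λ² - 24 - 2 = 100 - 26 ≡ 33; y = λ·(24 - 33) - 16 ≡ 17. → (33, 17)
7P: (33, 17) + (2, 1). λ = (1 - 17)/(2 - 33) ≡ 25/10 mod 41. 10⁻¹ ≡ 37 (mod 41), so λ ≡ 23.
  x = λ² - 33 - 2 = 529 - 35 ≡ 2; y = λ·(33 - 2) - 17 ≡ 40. → (2, 40)
8P: (2, 40) + (2, 1): same x and y₁ ≡ -y₂, so the sum is the point at infinity.
8P = the point at infinity, so the order is 8.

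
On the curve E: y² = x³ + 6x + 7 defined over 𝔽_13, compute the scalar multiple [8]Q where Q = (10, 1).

O

Double-and-add on 8 = (1000)₂. Start with Q = (10, 1) for the leading 1-bit.
double: tangent at (10, 1): λ = (3·10² + 6)/(2·1) ≡ 7/2. 2⁻¹ ≡ 7 (mod 13), so λ ≡ 7·7 ≡ 10.
  x = λ² - 10 - 10 = 100 - 20 ≡ 2; y = λ·(10 - 2) - 1 ≡ 1. → (2, 1)
double: tangent at (2, 1): λ = (3·2² + 6)/(2·1) ≡ 5/2. 2⁻¹ ≡ 7 (mod 13), so λ ≡ 5·7 ≡ 9.
  x = λ² - 2 - 2 = 81 - 4 ≡ 12; y = λ·(2 - 12) - 1 ≡ 0. → (12, 0)
double: (12, 0) + (12, 0): same x and y₁ ≡ -y₂, so the sum is ∞.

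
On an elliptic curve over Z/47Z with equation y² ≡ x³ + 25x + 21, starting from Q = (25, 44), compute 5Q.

(1, 0)

Repeated addition: build up to 5Q.
2Q: tangent at (25, 44): λ = (3·25² + 25)/(2·44) ≡ 20/41. 41⁻¹ ≡ 39 (mod 47), so λ ≡ 20·39 ≡ 28.
  x = λ² - 25 - 25 = 784 - 50 ≡ 29; y = λ·(25 - 29) - 44 ≡ 32. → (29, 32)
3Q: (29, 32) + (25, 44). λ = (44 - 32)/(25 - 29) ≡ 12/43 mod 47. 43⁻¹ ≡ 35 (mod 47), so λ ≡ 44.
  x = λ² - 29 - 25 = 1936 - 54 ≡ 2; y = λ·(29 - 2) - 32 ≡ 28. → (2, 28)
4Q: (2, 28) + (25, 44). λ = (44 - 28)/(25 - 2) ≡ 16/23 mod 47. 23⁻¹ ≡ 45 (mod 47), so λ ≡ 15.
  x = λ² - 2 - 25 = 225 - 27 ≡ 10; y = λ·(2 - 10) - 28 ≡ 40. → (10, 40)
5Q: (10, 40) + (25, 44). λ = (44 - 40)/(25 - 10) ≡ 4/15 mod 47. 15⁻¹ ≡ 22 (mod 47) since 15·22 = 330 ≡ 1, so λ ≡ 41.
  x = λ² - 10 - 25 = 1681 - 35 ≡ 1; y = λ·(10 - 1) - 40 ≡ 0. → (1, 0)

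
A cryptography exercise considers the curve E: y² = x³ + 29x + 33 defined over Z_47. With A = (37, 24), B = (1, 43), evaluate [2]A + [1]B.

(15, 41)

First 2A:
Repeated addition: build up to 2A.
2A: tangent at (37, 24): λ = (3·37² + 29)/(2·24) ≡ 0/1. 1⁻¹ ≡ 1 (mod 47), so λ ≡ 0·1 ≡ 0.
  x = λ² - 37 - 37 = 0 - 74 ≡ 20; y = λ·(37 - 20) - 24 ≡ 23. → (20, 23)
2A = (20, 23).
Finally 2A + B:
(20, 23) + (1, 43). λ = (43 - 23)/(1 - 20) ≡ 20/28 mod 47. 28⁻¹ ≡ 42 (mod 47), so λ ≡ 41.
  x = λ² - 20 - 1 = 1681 - 21 ≡ 15; y = λ·(20 - 15) - 23 ≡ 41. → (15, 41)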